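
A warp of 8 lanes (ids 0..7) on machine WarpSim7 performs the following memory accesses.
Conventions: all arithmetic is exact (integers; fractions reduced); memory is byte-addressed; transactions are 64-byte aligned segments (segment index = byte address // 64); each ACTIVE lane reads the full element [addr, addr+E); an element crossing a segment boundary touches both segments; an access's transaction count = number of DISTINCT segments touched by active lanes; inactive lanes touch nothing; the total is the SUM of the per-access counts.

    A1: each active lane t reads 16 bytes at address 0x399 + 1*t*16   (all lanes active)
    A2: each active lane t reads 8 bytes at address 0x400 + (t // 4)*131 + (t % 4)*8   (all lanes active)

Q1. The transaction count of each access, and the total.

A1: 3 transactions
A2: 2 transactions

Answer: 3,2; total 5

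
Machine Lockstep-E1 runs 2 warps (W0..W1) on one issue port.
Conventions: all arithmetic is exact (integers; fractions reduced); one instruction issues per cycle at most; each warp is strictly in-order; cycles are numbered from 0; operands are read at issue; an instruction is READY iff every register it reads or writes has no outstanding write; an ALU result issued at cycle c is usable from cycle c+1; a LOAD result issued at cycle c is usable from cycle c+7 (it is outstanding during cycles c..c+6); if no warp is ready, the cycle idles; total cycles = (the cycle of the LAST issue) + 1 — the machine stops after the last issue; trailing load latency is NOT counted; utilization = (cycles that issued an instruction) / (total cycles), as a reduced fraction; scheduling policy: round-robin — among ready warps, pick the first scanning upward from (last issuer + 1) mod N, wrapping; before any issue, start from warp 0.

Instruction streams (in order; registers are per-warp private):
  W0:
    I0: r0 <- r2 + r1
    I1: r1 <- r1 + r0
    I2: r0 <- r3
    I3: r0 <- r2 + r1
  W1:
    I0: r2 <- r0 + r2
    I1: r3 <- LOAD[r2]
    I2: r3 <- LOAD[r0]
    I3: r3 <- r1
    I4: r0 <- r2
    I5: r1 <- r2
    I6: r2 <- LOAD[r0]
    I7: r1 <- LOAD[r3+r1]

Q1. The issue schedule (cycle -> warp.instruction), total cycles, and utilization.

cycle 0: W0.I0
cycle 1: W1.I0
cycle 2: W0.I1
cycle 3: W1.I1
cycle 4: W0.I2
cycle 5: W0.I3
cycle 6: idle
cycle 7: idle
cycle 8: idle
cycle 9: idle
cycle 10: W1.I2
cycle 11: idle
cycle 12: idle
cycle 13: idle
cycle 14: idle
cycle 15: idle
cycle 16: idle
cycle 17: W1.I3
cycle 18: W1.I4
cycle 19: W1.I5
cycle 20: W1.I6
cycle 21: W1.I7

Answer: 22 cycles, utilization 6/11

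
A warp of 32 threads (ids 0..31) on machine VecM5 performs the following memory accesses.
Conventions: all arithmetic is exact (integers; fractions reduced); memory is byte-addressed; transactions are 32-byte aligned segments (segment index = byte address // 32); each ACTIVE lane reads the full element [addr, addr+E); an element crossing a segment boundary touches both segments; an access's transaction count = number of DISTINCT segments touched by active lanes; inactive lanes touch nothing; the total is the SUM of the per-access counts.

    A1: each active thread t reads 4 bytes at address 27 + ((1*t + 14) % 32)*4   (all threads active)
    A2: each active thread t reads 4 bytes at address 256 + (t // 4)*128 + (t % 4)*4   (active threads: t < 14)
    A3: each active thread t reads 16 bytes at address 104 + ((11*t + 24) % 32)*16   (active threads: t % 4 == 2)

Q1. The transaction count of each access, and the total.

A1: 5 transactions
A2: 4 transactions
A3: 8 transactions

Answer: 5,4,8; total 17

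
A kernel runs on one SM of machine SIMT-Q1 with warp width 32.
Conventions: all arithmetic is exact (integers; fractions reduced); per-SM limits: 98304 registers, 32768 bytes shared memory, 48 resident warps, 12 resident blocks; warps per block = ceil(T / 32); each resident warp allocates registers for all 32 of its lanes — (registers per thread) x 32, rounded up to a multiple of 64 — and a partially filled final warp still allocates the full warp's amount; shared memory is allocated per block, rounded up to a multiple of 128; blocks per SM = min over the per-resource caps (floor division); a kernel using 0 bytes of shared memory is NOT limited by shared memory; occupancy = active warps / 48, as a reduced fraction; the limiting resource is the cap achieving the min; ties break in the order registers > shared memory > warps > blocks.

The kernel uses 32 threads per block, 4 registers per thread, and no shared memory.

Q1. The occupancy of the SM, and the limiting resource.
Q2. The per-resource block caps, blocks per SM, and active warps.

Answer: occupancy 1/4, limited by blocks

registers: 768 blocks
shared memory: no limit (kernel uses none)
warps: 48 blocks
blocks: 12 blocks

Answer: 12 blocks, 12 active warps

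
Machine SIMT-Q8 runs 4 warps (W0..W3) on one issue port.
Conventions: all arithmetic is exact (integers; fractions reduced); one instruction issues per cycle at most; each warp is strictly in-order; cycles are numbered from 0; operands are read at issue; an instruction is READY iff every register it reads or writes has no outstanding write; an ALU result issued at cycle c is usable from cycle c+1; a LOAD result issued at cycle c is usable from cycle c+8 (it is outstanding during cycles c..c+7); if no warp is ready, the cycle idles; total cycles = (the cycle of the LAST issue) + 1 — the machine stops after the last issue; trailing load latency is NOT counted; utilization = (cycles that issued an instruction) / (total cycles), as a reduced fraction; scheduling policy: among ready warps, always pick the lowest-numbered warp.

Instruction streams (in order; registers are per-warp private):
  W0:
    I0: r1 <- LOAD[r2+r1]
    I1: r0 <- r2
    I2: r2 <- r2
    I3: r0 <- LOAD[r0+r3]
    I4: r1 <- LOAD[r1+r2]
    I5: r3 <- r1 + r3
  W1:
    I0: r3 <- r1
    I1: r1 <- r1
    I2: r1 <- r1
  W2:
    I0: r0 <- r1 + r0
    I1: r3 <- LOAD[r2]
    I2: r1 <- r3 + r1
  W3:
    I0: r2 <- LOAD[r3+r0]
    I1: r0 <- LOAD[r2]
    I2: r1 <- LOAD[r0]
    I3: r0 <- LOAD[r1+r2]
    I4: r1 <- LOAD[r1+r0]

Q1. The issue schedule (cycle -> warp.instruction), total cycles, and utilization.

cycle 0: W0.I0
cycle 1: W0.I1
cycle 2: W0.I2
cycle 3: W0.I3
cycle 4: W1.I0
cycle 5: W1.I1
cycle 6: W1.I2
cycle 7: W2.I0
cycle 8: W0.I4
cycle 9: W2.I1
cycle 10: W3.I0
cycle 11: idle
cycle 12: idle
cycle 13: idle
cycle 14: idle
cycle 15: idle
cycle 16: W0.I5
cycle 17: W2.I2
cycle 18: W3.I1
cycle 19: idle
cycle 20: idle
cycle 21: idle
cycle 22: idle
cycle 23: idle
cycle 24: idle
cycle 25: idle
cycle 26: W3.I2
cycle 27: idle
cycle 28: idle
cycle 29: idle
cycle 30: idle
cycle 31: idle
cycle 32: idle
cycle 33: idle
cycle 34: W3.I3
cycle 35: idle
cycle 36: idle
cycle 37: idle
cycle 38: idle
cycle 39: idle
cycle 40: idle
cycle 41: idle
cycle 42: W3.I4

Answer: 43 cycles, utilization 17/43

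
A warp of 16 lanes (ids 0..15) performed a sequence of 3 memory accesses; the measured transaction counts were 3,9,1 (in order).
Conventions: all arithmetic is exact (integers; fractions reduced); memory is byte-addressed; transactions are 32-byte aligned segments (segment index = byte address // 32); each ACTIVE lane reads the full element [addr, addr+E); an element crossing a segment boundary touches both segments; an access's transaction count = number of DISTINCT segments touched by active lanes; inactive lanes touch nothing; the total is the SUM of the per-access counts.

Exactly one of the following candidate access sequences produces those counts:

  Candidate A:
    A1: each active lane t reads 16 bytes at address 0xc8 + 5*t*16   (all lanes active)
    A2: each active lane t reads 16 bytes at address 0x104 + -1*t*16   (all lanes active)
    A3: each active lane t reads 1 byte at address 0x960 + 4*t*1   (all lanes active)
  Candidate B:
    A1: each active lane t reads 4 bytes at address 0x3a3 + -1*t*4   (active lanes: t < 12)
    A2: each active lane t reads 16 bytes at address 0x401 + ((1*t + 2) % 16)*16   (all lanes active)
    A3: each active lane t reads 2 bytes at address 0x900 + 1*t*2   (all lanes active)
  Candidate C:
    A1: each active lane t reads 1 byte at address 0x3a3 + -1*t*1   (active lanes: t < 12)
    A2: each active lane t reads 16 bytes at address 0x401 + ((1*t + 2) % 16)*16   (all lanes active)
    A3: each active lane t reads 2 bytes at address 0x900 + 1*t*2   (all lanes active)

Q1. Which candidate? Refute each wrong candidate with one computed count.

A: A1 gives 24 transactions, not 3
C: A1 gives 2 transactions, not 3
B: all counts match (3,9,1)

Answer: B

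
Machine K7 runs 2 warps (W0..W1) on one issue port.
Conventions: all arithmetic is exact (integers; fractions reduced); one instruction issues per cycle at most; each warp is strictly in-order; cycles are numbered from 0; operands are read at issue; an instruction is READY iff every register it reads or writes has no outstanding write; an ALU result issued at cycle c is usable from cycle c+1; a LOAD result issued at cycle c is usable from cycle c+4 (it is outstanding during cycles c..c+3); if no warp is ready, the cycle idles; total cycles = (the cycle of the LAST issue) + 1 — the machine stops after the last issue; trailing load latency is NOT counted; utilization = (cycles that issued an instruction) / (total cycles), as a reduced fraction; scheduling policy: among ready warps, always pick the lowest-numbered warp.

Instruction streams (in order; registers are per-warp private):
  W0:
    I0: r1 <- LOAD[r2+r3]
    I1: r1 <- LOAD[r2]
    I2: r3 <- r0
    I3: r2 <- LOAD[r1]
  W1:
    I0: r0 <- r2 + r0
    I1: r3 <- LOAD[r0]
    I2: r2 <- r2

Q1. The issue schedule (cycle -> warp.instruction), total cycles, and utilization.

cycle 0: W0.I0
cycle 1: W1.I0
cycle 2: W1.I1
cycle 3: W1.I2
cycle 4: W0.I1
cycle 5: W0.I2
cycle 6: idle
cycle 7: idle
cycle 8: W0.I3

Answer: 9 cycles, utilization 7/9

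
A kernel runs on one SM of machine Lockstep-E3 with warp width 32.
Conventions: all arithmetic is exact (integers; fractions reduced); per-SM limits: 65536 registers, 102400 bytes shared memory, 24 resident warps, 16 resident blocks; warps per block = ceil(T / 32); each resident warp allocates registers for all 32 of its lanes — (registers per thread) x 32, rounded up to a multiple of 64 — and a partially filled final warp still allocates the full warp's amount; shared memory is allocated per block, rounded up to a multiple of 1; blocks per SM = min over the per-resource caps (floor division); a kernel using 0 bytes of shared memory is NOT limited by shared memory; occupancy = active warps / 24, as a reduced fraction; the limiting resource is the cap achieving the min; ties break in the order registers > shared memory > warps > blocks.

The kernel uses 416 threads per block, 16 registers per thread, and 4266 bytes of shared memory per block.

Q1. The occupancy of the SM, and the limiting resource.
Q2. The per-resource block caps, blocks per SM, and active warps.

Answer: occupancy 13/24, limited by warps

registers: 9 blocks
shared memory: 24 blocks
warps: 1 block
blocks: 16 blocks

Answer: 1 block, 13 active warps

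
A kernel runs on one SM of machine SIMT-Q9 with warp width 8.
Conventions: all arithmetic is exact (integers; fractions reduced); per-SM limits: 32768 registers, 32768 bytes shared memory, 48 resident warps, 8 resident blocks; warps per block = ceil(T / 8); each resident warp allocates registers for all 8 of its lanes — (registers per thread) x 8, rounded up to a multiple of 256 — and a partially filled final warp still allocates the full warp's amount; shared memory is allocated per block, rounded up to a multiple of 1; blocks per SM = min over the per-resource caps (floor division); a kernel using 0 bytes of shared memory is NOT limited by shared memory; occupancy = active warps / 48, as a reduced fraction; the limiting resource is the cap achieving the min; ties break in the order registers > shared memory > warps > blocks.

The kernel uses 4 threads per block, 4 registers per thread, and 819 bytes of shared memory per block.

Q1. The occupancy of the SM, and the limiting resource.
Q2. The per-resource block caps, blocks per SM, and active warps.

Answer: occupancy 1/6, limited by blocks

registers: 128 blocks
shared memory: 40 blocks
warps: 48 blocks
blocks: 8 blocks

Answer: 8 blocks, 8 active warps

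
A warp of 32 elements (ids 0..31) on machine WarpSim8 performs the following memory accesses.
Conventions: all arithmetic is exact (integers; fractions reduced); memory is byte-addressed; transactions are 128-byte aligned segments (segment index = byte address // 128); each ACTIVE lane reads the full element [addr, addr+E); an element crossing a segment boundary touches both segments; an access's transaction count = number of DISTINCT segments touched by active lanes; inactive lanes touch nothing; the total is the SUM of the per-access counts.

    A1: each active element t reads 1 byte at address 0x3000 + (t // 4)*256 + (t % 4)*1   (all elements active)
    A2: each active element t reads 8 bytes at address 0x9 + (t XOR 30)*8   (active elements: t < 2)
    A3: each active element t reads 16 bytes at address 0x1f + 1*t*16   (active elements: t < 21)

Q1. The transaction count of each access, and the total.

A1: 8 transactions
A2: 2 transactions
A3: 3 transactions

Answer: 8,2,3; total 13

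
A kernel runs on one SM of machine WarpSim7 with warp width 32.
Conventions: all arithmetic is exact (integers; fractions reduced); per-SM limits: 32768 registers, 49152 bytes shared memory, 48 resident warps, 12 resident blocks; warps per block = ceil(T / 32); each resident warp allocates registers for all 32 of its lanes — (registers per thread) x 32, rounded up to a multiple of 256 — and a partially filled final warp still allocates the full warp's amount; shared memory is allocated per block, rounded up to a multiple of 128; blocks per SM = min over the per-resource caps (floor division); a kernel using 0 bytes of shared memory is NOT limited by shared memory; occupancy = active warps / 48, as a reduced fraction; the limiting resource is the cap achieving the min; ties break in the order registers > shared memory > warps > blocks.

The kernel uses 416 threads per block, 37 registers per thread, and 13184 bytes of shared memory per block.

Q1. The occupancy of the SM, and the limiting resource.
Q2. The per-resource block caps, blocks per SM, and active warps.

Answer: occupancy 13/48, limited by registers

registers: 1 block
shared memory: 3 blocks
warps: 3 blocks
blocks: 12 blocks

Answer: 1 block, 13 active warps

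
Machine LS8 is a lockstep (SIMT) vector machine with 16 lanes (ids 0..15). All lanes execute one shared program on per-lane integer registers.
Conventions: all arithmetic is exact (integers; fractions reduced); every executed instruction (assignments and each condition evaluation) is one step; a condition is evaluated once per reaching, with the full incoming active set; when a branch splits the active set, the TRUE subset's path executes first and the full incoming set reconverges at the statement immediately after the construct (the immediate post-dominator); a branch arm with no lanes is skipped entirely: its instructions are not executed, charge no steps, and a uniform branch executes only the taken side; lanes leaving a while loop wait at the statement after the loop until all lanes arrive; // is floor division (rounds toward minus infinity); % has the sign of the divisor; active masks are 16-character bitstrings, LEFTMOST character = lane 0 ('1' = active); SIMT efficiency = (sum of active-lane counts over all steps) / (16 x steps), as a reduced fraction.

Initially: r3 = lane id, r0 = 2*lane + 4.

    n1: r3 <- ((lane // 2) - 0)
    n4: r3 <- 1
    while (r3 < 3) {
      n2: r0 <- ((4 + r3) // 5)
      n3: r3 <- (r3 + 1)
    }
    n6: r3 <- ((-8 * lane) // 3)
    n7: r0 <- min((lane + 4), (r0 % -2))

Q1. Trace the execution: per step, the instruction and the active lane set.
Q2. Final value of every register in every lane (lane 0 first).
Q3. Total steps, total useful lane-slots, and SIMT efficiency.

step 0: r3 <- ((lane // 2) - 0)      1111111111111111
step 1: r3 <- 1                      1111111111111111
step 2: eval (r3 < 3)                1111111111111111
step 3: r0 <- ((4 + r3) // 5)        1111111111111111
step 4: r3 <- (r3 + 1)               1111111111111111
step 5: eval (r3 < 3)                1111111111111111
step 6: r0 <- ((4 + r3) // 5)        1111111111111111
step 7: r3 <- (r3 + 1)               1111111111111111
step 8: eval (r3 < 3)                1111111111111111
step 9: r3 <- ((-8 * lane) // 3)     1111111111111111
step 10: r0 <- min((lane + 4), (r0 % -2)) 1111111111111111

Answer: 11 steps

r3: 0,-3,-6,-8,-11,-14,-16,-19,-22,-24,-27,-30,-32,-35,-38,-40
r0: -1,-1,-1,-1,-1,-1,-1,-1,-1,-1,-1,-1,-1,-1,-1,-1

steps = 11; useful = 176; efficiency = 176/176 = 1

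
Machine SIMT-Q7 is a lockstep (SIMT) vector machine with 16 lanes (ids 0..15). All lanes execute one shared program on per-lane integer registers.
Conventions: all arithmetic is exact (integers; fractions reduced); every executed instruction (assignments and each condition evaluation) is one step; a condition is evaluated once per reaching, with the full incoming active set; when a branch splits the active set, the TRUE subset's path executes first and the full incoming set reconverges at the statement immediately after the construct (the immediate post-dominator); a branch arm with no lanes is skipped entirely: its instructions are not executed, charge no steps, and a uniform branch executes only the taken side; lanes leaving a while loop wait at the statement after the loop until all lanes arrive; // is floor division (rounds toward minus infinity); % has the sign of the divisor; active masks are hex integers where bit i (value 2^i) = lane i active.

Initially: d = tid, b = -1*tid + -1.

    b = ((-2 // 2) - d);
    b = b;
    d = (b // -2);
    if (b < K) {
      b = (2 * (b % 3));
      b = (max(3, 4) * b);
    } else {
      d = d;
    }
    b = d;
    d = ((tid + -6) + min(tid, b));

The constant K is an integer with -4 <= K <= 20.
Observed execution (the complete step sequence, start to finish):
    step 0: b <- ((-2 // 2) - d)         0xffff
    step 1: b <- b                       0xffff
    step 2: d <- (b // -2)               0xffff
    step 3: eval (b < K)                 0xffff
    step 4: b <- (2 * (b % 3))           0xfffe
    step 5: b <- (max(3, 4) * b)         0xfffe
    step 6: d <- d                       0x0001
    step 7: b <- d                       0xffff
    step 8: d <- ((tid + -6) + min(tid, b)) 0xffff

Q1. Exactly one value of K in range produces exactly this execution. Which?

Answer: K = -1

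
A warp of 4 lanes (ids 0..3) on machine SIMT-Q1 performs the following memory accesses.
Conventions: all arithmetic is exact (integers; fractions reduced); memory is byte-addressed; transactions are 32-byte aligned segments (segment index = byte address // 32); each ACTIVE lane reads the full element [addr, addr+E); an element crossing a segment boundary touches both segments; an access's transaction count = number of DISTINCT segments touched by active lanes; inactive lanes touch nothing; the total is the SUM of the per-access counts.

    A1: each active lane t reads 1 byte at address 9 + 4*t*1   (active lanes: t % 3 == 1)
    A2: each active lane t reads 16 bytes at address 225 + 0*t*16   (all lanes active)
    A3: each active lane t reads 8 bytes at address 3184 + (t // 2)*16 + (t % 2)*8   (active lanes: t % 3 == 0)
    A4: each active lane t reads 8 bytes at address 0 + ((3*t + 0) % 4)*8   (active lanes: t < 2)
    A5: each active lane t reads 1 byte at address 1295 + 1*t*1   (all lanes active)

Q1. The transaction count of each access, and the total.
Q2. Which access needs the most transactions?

A1: 1 transaction
A2: 1 transaction
A3: 2 transactions
A4: 1 transaction
A5: 1 transaction

Answer: 1,1,2,1,1; total 6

Answer: A3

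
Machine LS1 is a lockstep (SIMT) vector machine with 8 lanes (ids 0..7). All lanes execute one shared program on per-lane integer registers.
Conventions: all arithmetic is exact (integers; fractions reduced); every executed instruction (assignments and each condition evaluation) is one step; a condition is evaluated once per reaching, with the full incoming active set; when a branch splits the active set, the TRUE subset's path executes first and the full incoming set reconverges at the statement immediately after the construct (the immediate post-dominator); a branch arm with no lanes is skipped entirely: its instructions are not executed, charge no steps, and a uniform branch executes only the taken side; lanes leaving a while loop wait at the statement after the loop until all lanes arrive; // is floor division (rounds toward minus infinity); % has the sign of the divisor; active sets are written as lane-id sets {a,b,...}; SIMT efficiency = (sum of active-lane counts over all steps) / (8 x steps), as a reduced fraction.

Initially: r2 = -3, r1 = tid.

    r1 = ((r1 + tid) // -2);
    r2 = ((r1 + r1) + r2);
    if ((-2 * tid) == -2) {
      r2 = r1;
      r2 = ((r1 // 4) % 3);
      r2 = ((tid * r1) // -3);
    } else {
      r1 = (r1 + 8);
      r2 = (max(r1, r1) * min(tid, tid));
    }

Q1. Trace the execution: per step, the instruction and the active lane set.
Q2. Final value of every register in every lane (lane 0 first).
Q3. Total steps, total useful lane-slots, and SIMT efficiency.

step 0: r1 <- ((r1 + tid) // -2)     {0,1,2,3,4,5,6,7}
step 1: r2 <- ((r1 + r1) + r2)       {0,1,2,3,4,5,6,7}
step 2: eval ((-2 * tid) == -2)      {0,1,2,3,4,5,6,7}
step 3: r2 <- r1                     {1}
step 4: r2 <- ((r1 // 4) % 3)        {1}
step 5: r2 <- ((tid * r1) // -3)     {1}
step 6: r1 <- (r1 + 8)               {0,2,3,4,5,6,7}
step 7: r2 <- (max(r1, r1) * min(tid, tid)) {0,2,3,4,5,6,7}

Answer: 8 steps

r2: 0,0,12,15,16,15,12,7
r1: 8,-1,6,5,4,3,2,1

steps = 8; useful = 41; efficiency = 41/64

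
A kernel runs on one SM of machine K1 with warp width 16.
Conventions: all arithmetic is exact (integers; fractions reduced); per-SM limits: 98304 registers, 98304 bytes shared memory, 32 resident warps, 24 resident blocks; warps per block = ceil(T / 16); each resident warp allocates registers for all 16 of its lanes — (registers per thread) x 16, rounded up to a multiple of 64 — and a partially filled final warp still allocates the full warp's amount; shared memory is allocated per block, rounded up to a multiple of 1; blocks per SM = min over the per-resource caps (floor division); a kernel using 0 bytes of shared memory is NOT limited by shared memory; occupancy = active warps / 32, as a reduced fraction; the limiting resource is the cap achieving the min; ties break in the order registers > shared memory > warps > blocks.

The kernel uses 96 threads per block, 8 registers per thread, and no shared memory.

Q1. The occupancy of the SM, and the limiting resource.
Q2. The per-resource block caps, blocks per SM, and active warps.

Answer: occupancy 15/16, limited by warps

registers: 128 blocks
shared memory: no limit (kernel uses none)
warps: 5 blocks
blocks: 24 blocks

Answer: 5 blocks, 30 active warps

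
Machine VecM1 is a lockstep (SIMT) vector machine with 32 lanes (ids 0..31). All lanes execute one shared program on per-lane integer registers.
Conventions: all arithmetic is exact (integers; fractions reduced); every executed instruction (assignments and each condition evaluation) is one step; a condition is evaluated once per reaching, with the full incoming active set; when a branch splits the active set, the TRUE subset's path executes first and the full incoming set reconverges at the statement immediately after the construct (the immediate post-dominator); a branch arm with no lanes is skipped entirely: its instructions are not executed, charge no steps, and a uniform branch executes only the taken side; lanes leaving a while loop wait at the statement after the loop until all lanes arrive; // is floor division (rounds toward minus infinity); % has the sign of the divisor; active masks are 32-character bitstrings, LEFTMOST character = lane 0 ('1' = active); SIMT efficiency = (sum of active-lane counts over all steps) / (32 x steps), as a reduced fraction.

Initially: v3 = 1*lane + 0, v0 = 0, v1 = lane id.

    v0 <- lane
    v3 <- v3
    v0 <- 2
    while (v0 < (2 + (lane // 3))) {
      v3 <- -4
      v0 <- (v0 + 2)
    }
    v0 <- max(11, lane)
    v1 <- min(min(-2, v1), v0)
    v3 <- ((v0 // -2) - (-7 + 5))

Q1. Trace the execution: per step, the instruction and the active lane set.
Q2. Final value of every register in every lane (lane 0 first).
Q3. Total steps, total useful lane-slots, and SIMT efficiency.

step 0: v0 <- lane                   11111111111111111111111111111111
step 1: v3 <- v3                     11111111111111111111111111111111
step 2: v0 <- 2                      11111111111111111111111111111111
step 3: eval (v0 < (2 + (lane // 3))) 11111111111111111111111111111111
step 4: v3 <- -4                     00011111111111111111111111111111
step 5: v0 <- (v0 + 2)               00011111111111111111111111111111
step 6: eval (v0 < (2 + (lane // 3))) 00011111111111111111111111111111
step 7: v3 <- -4                     00000000011111111111111111111111
step 8: v0 <- (v0 + 2)               00000000011111111111111111111111
step 9: eval (v0 < (2 + (lane // 3))) 00000000011111111111111111111111
step 10: v3 <- -4                     00000000000000011111111111111111
step 11: v0 <- (v0 + 2)               00000000000000011111111111111111
step 12: eval (v0 < (2 + (lane // 3))) 00000000000000011111111111111111
step 13: v3 <- -4                     00000000000000000000011111111111
step 14: v0 <- (v0 + 2)               00000000000000000000011111111111
step 15: eval (v0 < (2 + (lane // 3))) 00000000000000000000011111111111
step 16: v3 <- -4                     00000000000000000000000000011111
step 17: v0 <- (v0 + 2)               00000000000000000000000000011111
step 18: eval (v0 < (2 + (lane // 3))) 00000000000000000000000000011111
step 19: v0 <- max(11, lane)          11111111111111111111111111111111
step 20: v1 <- min(min(-2, v1), v0)   11111111111111111111111111111111
step 21: v3 <- ((v0 // -2) - (-7 + 5)) 11111111111111111111111111111111

Answer: 22 steps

v3: -4,-4,-4,-4,-4,-4,-4,-4,-4,-4,-4,-4,-4,-5,-5,-6,-6,-7,-7,-8,-8,-9,-9,-10,-10,-11,-11,-12,-12,-13,-13,-14
v0: 11,11,11,11,11,11,11,11,11,11,11,11,12,13,14,15,16,17,18,19,20,21,22,23,24,25,26,27,28,29,30,31
v1: -2,-2,-2,-2,-2,-2,-2,-2,-2,-2,-2,-2,-2,-2,-2,-2,-2,-2,-2,-2,-2,-2,-2,-2,-2,-2,-2,-2,-2,-2,-2,-2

steps = 22; useful = 479; efficiency = 479/704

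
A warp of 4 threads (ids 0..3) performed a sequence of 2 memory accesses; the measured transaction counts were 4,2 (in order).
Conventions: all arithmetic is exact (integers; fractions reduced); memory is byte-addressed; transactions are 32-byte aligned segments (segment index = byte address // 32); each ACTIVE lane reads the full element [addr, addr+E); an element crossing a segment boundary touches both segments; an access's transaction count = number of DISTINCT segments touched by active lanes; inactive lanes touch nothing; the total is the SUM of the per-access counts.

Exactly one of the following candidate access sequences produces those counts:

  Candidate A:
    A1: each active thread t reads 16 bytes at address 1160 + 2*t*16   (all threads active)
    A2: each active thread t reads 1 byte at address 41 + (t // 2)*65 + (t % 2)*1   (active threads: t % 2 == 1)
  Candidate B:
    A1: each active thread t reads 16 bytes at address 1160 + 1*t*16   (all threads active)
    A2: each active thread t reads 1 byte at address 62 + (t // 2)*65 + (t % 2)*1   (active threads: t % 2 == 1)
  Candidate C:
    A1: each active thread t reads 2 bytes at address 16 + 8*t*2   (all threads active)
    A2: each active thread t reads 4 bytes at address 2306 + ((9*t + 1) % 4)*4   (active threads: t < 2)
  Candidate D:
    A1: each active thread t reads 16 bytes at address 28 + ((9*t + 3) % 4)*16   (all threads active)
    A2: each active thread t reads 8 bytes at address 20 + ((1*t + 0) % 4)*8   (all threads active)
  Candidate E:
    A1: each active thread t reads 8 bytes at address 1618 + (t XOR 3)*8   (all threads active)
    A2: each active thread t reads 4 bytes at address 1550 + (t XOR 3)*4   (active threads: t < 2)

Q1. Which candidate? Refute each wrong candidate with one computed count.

B: A1 gives 3 transactions, not 4
C: A1 gives 3 transactions, not 4
D: A1 gives 3 transactions, not 4
E: A1 gives 2 transactions, not 4
A: all counts match (4,2)

Answer: A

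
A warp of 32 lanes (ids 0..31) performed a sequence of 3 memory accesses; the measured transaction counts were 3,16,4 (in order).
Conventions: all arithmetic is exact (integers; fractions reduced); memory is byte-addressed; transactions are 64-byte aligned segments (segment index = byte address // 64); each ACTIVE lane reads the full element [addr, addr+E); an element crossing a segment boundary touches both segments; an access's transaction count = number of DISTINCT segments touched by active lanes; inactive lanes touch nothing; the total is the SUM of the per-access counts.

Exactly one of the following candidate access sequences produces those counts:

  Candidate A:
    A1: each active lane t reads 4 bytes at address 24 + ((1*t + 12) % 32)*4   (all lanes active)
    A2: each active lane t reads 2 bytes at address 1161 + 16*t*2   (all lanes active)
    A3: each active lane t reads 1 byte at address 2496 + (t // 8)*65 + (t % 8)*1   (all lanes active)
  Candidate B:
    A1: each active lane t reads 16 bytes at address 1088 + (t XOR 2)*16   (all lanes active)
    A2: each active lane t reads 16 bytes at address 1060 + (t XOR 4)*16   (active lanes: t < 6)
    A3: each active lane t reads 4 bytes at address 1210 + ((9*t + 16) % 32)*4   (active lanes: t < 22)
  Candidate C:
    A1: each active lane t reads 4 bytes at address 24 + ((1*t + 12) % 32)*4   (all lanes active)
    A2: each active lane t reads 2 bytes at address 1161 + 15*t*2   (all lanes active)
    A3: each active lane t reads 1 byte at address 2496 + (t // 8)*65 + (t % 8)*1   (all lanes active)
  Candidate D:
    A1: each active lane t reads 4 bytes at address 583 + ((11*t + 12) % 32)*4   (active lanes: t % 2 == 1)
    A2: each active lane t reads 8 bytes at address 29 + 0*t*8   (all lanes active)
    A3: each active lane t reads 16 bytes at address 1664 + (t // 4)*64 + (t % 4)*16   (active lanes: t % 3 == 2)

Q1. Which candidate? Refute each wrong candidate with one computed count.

B: A1 gives 8 transactions, not 3
C: A2 gives 15 transactions, not 16
D: A2 gives 1 transaction, not 16
A: all counts match (3,16,4)

Answer: A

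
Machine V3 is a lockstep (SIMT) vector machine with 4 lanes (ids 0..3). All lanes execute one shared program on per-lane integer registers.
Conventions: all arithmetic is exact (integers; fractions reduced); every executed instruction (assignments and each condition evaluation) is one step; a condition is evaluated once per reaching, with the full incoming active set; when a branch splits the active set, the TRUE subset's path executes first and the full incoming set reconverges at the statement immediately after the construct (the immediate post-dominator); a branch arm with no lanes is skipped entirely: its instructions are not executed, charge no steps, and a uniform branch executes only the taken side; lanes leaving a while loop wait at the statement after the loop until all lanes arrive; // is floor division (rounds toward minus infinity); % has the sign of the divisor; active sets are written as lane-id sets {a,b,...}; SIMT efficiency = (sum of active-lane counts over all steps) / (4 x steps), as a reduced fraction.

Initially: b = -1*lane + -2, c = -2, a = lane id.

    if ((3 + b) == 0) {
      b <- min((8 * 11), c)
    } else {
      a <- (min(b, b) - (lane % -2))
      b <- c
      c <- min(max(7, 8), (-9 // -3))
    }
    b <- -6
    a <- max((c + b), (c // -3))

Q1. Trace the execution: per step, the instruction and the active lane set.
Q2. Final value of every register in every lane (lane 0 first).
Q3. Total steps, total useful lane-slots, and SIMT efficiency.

step 0: eval ((3 + b) == 0)          {0,1,2,3}
step 1: b <- min((8 * 11), c)        {1}
step 2: a <- (min(b, b) - (lane % -2)) {0,2,3}
step 3: b <- c                       {0,2,3}
step 4: c <- min(max(7, 8), (-9 // -3)) {0,2,3}
step 5: b <- -6                      {0,1,2,3}
step 6: a <- max((c + b), (c // -3)) {0,1,2,3}

Answer: 7 steps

b: -6,-6,-6,-6
c: 3,-2,3,3
a: -1,0,-1,-1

steps = 7; useful = 22; efficiency = 22/28 = 11/14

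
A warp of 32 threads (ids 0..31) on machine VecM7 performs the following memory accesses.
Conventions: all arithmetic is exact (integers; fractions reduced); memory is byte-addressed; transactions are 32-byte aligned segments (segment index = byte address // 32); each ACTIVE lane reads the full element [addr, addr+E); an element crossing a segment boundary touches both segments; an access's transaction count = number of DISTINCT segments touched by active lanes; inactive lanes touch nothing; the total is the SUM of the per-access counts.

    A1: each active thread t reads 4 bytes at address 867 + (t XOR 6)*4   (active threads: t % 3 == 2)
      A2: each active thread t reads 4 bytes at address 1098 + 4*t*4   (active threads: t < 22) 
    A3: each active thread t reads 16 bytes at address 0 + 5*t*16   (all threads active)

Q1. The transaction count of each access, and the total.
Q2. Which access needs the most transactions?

A1: 4 transactions
A2: 11 transactions
A3: 32 transactions

Answer: 4,11,32; total 47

Answer: A3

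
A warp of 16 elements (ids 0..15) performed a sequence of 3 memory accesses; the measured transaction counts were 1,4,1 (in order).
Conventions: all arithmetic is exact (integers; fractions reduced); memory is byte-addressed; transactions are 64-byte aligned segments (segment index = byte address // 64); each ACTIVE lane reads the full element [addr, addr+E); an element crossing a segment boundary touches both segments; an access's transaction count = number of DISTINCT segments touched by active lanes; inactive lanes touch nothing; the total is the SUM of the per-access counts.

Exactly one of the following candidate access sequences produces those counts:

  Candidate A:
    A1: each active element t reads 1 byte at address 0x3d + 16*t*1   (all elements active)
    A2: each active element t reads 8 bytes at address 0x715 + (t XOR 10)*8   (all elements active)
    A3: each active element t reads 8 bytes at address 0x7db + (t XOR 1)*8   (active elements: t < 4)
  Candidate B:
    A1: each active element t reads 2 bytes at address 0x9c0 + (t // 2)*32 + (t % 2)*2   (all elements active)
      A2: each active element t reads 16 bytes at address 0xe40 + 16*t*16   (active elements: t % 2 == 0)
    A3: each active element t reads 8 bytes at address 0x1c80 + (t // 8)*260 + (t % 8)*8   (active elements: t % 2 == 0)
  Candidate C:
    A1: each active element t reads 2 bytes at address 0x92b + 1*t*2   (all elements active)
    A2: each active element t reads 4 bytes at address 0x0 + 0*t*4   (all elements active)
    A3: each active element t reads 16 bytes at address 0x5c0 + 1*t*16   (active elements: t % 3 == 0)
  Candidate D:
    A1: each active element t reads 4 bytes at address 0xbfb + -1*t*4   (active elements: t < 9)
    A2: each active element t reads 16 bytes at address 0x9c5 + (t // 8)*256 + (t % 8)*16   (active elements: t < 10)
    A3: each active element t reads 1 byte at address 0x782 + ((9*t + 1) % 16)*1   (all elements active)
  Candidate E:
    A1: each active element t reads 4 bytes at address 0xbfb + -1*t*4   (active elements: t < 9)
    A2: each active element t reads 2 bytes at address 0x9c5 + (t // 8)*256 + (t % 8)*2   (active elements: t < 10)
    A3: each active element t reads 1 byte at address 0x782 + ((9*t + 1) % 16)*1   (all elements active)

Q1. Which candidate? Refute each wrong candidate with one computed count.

A: A1 gives 5 transactions, not 1
B: A1 gives 4 transactions, not 1
C: A1 gives 2 transactions, not 1
E: A2 gives 2 transactions, not 4
D: all counts match (1,4,1)

Answer: D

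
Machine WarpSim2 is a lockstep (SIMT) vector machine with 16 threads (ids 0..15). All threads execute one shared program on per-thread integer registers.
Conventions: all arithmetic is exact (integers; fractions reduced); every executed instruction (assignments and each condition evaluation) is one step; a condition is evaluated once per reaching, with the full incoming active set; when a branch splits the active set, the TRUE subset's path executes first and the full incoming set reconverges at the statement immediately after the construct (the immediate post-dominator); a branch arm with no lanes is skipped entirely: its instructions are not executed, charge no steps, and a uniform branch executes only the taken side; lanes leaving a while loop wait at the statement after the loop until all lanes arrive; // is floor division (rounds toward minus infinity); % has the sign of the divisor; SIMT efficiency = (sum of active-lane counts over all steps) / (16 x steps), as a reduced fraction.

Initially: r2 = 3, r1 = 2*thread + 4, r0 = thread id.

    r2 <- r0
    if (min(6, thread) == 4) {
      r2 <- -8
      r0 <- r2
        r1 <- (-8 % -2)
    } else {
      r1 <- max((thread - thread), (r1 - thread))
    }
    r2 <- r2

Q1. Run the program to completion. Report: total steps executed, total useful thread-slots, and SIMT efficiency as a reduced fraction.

Answer: 7 steps, 66 useful, 33/56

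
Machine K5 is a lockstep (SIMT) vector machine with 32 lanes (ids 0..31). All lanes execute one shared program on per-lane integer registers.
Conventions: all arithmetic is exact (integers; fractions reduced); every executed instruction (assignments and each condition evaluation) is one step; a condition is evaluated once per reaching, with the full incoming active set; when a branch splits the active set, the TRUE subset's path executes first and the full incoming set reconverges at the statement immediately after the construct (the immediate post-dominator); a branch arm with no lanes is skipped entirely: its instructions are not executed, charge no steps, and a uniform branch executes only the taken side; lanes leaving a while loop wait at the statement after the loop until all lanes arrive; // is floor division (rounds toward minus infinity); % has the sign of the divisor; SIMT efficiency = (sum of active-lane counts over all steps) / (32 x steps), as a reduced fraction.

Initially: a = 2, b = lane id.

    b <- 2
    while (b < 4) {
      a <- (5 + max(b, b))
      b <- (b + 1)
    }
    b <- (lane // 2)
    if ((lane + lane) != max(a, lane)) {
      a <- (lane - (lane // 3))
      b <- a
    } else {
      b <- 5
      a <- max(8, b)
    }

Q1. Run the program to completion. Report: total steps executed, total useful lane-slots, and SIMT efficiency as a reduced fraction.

Answer: 14 steps, 384 useful, 6/7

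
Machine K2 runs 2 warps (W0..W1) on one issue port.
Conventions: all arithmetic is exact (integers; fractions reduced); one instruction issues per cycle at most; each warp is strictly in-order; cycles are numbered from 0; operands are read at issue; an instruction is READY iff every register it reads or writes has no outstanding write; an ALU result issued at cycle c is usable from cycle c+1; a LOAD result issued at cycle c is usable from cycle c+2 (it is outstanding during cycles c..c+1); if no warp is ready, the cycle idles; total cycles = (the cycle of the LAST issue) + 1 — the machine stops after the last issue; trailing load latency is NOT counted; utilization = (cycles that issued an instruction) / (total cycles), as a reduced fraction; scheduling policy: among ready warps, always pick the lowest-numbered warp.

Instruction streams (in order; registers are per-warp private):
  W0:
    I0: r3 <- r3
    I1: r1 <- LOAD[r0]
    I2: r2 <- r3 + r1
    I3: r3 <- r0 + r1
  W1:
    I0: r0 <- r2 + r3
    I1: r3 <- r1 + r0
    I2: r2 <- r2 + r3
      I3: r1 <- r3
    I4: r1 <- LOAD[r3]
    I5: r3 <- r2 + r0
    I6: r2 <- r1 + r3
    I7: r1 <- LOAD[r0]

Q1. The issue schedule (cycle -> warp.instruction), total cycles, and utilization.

cycle 0: W0.I0
cycle 1: W0.I1
cycle 2: W1.I0
cycle 3: W0.I2
cycle 4: W0.I3
cycle 5: W1.I1
cycle 6: W1.I2
cycle 7: W1.I3
cycle 8: W1.I4
cycle 9: W1.I5
cycle 10: W1.I6
cycle 11: W1.I7

Answer: 12 cycles, utilization 1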